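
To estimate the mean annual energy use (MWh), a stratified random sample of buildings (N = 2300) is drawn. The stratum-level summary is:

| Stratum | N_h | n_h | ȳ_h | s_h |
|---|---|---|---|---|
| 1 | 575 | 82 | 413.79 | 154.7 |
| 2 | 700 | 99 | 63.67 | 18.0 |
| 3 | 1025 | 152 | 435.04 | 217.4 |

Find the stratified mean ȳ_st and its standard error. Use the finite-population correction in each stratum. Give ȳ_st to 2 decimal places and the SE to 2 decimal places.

ȳ_st = Σ W_h ȳ_h = (575·413.79 + 700·63.67 + 1025·435.04)/2300 = 316.70185
V̂(ȳ_st) = Σ W_h² (1 − n_h/N_h) s_h²/n_h, with W_h = N_h/N and N = 2300:
  stratum 1: (575/2300)²·(1 − 82/575)·154.7²/82 = 15.6396
  stratum 2: (700/2300)²·(1 − 99/700)·18.0²/99 = 0.260272
  stratum 3: (1025/2300)²·(1 − 152/1025)·217.4²/152 = 52.5966
V̂(ȳ_st) = 68.4965
SE(ȳ_st) = √68.4965 = 8.27626

ȳ_st ≈ 316.70, SE ≈ 8.28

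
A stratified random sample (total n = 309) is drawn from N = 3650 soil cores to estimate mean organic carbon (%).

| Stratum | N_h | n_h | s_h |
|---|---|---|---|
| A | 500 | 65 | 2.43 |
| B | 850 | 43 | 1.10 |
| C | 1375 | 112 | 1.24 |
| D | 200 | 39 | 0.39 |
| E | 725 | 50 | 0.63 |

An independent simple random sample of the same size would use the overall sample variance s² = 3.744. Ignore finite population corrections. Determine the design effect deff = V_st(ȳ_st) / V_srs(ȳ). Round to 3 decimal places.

V̂(ȳ_st) = Σ W_h² s_h²/n_h, with W_h = N_h/N and N = 3650:
  stratum A: (500/3650)²·2.43²/65 = 0.00170472
  stratum B: (850/3650)²·1.10²/43 = 0.00152605
  stratum C: (1375/3650)²·1.24²/112 = 0.00194825
  stratum D: (200/3650)²·0.39²/39 = 1.17095e-05
  stratum E: (725/3650)²·0.63²/50 = 0.000313185
V_st = 0.00550392
V_srs = s²/n = 3.744/309 = 0.0121165
deff = V_st / V_srs = 0.00550392/0.0121165 = 0.4542

deff ≈ 0.454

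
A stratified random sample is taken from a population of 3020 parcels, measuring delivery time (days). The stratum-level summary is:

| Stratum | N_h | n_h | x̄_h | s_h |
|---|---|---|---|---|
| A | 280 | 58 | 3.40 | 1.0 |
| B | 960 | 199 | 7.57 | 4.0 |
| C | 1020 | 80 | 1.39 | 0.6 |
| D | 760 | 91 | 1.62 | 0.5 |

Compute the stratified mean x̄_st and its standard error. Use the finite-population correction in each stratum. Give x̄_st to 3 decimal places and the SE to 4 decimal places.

x̄_st ≈ 3.599, SE ≈ 0.0848

x̄_st = Σ W_h x̄_h = (280·3.40 + 960·7.57 + 1020·1.39 + 760·1.62)/3020 = 3.59874
V̂(x̄_st) = Σ W_h² (1 − n_h/N_h) s_h²/n_h, with W_h = N_h/N and N = 3020:
  stratum A: (280/3020)²·(1 − 58/280)·1.0²/58 = 0.000117508
  stratum B: (960/3020)²·(1 − 199/960)·4.0²/199 = 0.00644034
  stratum C: (1020/3020)²·(1 − 80/1020)·0.6²/80 = 0.000473071
  stratum D: (760/3020)²·(1 − 91/760)·0.5²/91 = 0.000153153
V̂(x̄_st) = 0.00718407
SE(x̄_st) = √0.00718407 = 0.0847589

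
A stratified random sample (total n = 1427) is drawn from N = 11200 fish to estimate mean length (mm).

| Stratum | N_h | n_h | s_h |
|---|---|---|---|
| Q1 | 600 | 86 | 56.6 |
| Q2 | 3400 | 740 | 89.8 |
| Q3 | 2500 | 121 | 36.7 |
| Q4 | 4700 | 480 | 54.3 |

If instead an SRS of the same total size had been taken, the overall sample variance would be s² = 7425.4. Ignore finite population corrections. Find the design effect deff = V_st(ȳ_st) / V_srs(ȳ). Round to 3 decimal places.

V̂(ȳ_st) = Σ W_h² s_h²/n_h, with W_h = N_h/N and N = 11200:
  stratum Q1: (600/11200)²·56.6²/86 = 0.106906
  stratum Q2: (3400/11200)²·89.8²/740 = 1.00425
  stratum Q3: (2500/11200)²·36.7²/121 = 0.554614
  stratum Q4: (4700/11200)²·54.3²/480 = 1.08173
V_st = 2.7475
V_srs = s²/n = 7425.4/1427 = 5.2035
deff = V_st / V_srs = 2.7475/5.2035 = 0.5280

deff ≈ 0.528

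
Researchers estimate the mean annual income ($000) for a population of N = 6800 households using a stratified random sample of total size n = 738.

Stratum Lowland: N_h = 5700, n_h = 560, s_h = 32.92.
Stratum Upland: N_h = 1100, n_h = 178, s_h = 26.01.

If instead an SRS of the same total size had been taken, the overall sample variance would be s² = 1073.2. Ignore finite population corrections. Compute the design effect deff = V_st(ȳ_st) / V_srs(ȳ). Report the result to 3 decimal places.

deff ≈ 1.003

V̂(ȳ_st) = Σ W_h² s_h²/n_h, with W_h = N_h/N and N = 6800:
  stratum Lowland: (5700/6800)²·32.92²/560 = 1.35976
  stratum Upland: (1100/6800)²·26.01²/178 = 0.0994554
V_st = 1.45922
V_srs = s²/n = 1073.2/738 = 1.4542
deff = V_st / V_srs = 1.45922/1.4542 = 1.0035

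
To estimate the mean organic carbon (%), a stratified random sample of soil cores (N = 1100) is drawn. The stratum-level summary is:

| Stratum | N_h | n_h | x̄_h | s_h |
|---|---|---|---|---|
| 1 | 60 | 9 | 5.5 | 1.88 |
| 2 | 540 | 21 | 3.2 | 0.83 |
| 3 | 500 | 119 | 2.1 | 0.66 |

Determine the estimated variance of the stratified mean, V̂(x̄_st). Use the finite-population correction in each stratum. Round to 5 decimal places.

V̂(x̄_st) ≈ 0.00917

V̂(x̄_st) = Σ W_h² (1 − n_h/N_h) s_h²/n_h, with W_h = N_h/N and N = 1100:
  stratum 1: (60/1100)²·(1 − 9/60)·1.88²/9 = 0.000993137
  stratum 2: (540/1100)²·(1 − 21/540)·0.83²/21 = 0.00759823
  stratum 3: (500/1100)²·(1 − 119/500)·0.66²/119 = 0.000576303
V̂(x̄_st) = 0.00916767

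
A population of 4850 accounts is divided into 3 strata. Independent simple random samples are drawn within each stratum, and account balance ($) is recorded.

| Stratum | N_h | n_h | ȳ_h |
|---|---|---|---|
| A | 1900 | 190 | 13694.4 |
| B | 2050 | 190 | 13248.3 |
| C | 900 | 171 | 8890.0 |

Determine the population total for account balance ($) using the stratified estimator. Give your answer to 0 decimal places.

τ̂_st ≈ 61179375

τ̂_st = Σ N_h ȳ_h = 1900·13694.4 + 2050·13248.3 + 900·8890.0 = 61179375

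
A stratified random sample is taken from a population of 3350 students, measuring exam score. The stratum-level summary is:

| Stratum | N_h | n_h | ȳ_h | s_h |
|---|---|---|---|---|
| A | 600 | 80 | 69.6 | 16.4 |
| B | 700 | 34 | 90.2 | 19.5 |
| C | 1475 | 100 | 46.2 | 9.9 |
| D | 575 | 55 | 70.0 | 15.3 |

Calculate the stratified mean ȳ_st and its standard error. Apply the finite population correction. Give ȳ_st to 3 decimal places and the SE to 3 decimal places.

ȳ_st ≈ 63.670, SE ≈ 0.921

ȳ_st = Σ W_h ȳ_h = (600·69.6 + 700·90.2 + 1475·46.2 + 575·70.0)/3350 = 63.67015
V̂(ȳ_st) = Σ W_h² (1 − n_h/N_h) s_h²/n_h, with W_h = N_h/N and N = 3350:
  stratum A: (600/3350)²·(1 − 80/600)·16.4²/80 = 0.0934679
  stratum B: (700/3350)²·(1 − 34/700)·19.5²/34 = 0.464593
  stratum C: (1475/3350)²·(1 − 100/1475)·9.9²/100 = 0.177123
  stratum D: (575/3350)²·(1 − 55/575)·15.3²/55 = 0.113397
V̂(ȳ_st) = 0.848582
SE(ȳ_st) = √0.848582 = 0.921185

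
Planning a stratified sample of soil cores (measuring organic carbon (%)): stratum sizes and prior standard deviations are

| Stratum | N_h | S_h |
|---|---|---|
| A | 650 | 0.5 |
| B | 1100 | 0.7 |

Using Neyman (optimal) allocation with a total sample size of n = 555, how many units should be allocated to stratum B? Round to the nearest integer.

Neyman allocation: n_h = n · N_h S_h / Σ N_i S_i, with n = 555.
  stratum A: N_h·S_h = 650·0.5 = 325.00
  stratum B: N_h·S_h = 1100·0.7 = 770.00
Σ N_h S_h = 1095.00
n for stratum B = 555·770.00/1095.00 = 390.274 → 390

390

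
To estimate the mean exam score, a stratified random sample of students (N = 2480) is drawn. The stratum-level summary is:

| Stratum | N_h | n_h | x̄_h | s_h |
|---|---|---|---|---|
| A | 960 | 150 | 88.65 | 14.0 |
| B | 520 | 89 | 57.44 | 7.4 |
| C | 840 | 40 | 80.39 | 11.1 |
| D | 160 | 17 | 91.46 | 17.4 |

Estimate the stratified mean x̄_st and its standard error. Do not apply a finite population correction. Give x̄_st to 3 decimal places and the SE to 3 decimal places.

x̄_st ≈ 79.490, SE ≈ 0.806

x̄_st = Σ W_h x̄_h = (960·88.65 + 520·57.44 + 840·80.39 + 160·91.46)/2480 = 79.48952
V̂(x̄_st) = Σ W_h² s_h²/n_h, with W_h = N_h/N and N = 2480:
  stratum A: (960/2480)²·14.0²/150 = 0.195796
  stratum B: (520/2480)²·7.4²/89 = 0.0270506
  stratum C: (840/2480)²·11.1²/40 = 0.353379
  stratum D: (160/2480)²·17.4²/17 = 0.0741287
V̂(x̄_st) = 0.650355
SE(x̄_st) = √0.650355 = 0.806446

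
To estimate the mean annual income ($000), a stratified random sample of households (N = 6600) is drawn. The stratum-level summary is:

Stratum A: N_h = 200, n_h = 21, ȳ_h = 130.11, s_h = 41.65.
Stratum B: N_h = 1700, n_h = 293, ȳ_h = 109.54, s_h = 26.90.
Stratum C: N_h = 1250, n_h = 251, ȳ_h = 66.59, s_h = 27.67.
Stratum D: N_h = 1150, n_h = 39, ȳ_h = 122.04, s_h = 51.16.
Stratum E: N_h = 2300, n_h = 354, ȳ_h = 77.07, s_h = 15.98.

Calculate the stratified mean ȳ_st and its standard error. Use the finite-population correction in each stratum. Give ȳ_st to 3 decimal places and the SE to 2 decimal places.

ȳ_st = Σ W_h ȳ_h = (200·130.11 + 1700·109.54 + 1250·66.59 + 1150·122.04 + 2300·77.07)/6600 = 92.89159
V̂(ȳ_st) = Σ W_h² (1 − n_h/N_h) s_h²/n_h, with W_h = N_h/N and N = 6600:
  stratum A: (200/6600)²·(1 − 21/200)·41.65²/21 = 0.06789
  stratum B: (1700/6600)²·(1 − 293/1700)·26.90²/293 = 0.13561
  stratum C: (1250/6600)²·(1 − 251/1250)·27.67²/251 = 0.0874444
  stratum D: (1150/6600)²·(1 − 39/1150)·51.16²/39 = 1.96843
  stratum E: (2300/6600)²·(1 − 354/2300)·15.98²/354 = 0.0741196
V̂(ȳ_st) = 2.3335
SE(ȳ_st) = √2.3335 = 1.52758

ȳ_st ≈ 92.892, SE ≈ 1.53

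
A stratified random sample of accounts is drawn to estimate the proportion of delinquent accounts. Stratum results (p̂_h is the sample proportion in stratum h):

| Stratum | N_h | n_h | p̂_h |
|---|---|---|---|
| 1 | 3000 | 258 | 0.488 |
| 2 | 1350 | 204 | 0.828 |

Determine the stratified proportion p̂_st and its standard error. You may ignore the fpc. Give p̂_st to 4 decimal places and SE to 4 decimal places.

N = 4350; stratum weights W_h = N_h/N.
p̂_st = Σ W_h p̂_h = (3000·0.488 + 1350·0.828)/4350 = 0.59352
V̂(p̂_st) = Σ W_h² p̂_h(1−p̂_h)/(n_h−1):
  stratum 1: (3000/4350)²·0.488·0.512/257 = 0.000462403
  stratum 2: (1350/4350)²·0.828·0.172/203 = 6.75697e-05
V̂(p̂_st) = 0.000529973; SE = √V̂ = 0.0230211

p̂_st ≈ 0.5935, SE ≈ 0.0230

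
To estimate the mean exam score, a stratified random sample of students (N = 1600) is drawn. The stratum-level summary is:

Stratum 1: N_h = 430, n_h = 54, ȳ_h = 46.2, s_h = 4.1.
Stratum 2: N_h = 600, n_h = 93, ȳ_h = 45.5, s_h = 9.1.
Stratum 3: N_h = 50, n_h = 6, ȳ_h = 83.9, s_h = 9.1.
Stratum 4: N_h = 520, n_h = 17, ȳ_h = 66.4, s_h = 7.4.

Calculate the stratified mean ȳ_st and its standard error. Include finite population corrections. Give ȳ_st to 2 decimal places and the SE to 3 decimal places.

ȳ_st ≈ 53.68, SE ≈ 0.683

ȳ_st = Σ W_h ȳ_h = (430·46.2 + 600·45.5 + 50·83.9 + 520·66.4)/1600 = 53.68062
V̂(ȳ_st) = Σ W_h² (1 − n_h/N_h) s_h²/n_h, with W_h = N_h/N and N = 1600:
  stratum 1: (430/1600)²·(1 − 54/430)·4.1²/54 = 0.0196603
  stratum 2: (600/1600)²·(1 − 93/600)·9.1²/93 = 0.105808
  stratum 3: (50/1600)²·(1 − 6/50)·9.1²/6 = 0.0118608
  stratum 4: (520/1600)²·(1 − 17/520)·7.4²/17 = 0.329114
V̂(ȳ_st) = 0.466443
SE(ȳ_st) = √0.466443 = 0.682966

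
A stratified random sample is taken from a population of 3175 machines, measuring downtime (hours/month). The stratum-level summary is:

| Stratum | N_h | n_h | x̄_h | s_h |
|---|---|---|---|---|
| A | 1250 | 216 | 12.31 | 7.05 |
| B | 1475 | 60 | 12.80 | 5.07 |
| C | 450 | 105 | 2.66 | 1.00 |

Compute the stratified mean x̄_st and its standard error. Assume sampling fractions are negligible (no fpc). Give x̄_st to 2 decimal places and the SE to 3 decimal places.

x̄_st = Σ W_h x̄_h = (1250·12.31 + 1475·12.80 + 450·2.66)/3175 = 11.16992
V̂(x̄_st) = Σ W_h² s_h²/n_h, with W_h = N_h/N and N = 3175:
  stratum A: (1250/3175)²·7.05²/216 = 0.0356662
  stratum B: (1475/3175)²·5.07²/60 = 0.0924616
  stratum C: (450/3175)²·1.00²/105 = 0.000191315
V̂(x̄_st) = 0.128319
SE(x̄_st) = √0.128319 = 0.358217

x̄_st ≈ 11.17, SE ≈ 0.358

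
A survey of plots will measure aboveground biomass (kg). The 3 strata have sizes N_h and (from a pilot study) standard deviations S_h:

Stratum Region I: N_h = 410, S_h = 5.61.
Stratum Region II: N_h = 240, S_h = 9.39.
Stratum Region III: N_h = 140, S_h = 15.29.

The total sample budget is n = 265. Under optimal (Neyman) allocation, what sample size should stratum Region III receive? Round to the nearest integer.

85

Neyman allocation: n_h = n · N_h S_h / Σ N_i S_i, with n = 265.
  stratum Region I: N_h·S_h = 410·5.61 = 2300.10
  stratum Region II: N_h·S_h = 240·9.39 = 2253.60
  stratum Region III: N_h·S_h = 140·15.29 = 2140.60
Σ N_h S_h = 6694.30
n for stratum Region III = 265·2140.60/6694.30 = 84.738 → 85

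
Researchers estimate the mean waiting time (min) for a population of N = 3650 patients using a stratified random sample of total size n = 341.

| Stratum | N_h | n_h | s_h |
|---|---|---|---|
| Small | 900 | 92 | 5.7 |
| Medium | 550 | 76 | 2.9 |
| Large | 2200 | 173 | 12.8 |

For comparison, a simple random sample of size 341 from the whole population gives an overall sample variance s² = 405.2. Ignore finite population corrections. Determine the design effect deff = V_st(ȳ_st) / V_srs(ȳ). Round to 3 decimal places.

V̂(ȳ_st) = Σ W_h² s_h²/n_h, with W_h = N_h/N and N = 3650:
  stratum Small: (900/3650)²·5.7²/92 = 0.0214714
  stratum Medium: (550/3650)²·2.9²/76 = 0.00251259
  stratum Large: (2200/3650)²·12.8²/173 = 0.344059
V_st = 0.368043
V_srs = s²/n = 405.2/341 = 1.18827
deff = V_st / V_srs = 0.368043/1.18827 = 0.3097

deff ≈ 0.310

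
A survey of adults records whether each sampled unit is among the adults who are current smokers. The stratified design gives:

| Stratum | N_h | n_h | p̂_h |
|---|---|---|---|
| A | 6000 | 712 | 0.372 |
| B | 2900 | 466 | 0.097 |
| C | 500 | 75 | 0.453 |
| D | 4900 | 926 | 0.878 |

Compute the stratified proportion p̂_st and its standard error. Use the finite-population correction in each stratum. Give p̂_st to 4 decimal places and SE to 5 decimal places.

N = 14300; stratum weights W_h = N_h/N.
p̂_st = Σ W_h p̂_h = (6000·0.372 + 2900·0.097 + 500·0.453 + 4900·0.878)/14300 = 0.49245
V̂(p̂_st) = Σ W_h² (1 − n_h/N_h) p̂_h(1−p̂_h)/(n_h−1):
  stratum A: (6000/14300)²·(1 − 712/6000)·0.372·0.628/711 = 5.09804e-05
  stratum B: (2900/14300)²·(1 − 466/2900)·0.097·0.903/465 = 6.50209e-06
  stratum C: (500/14300)²·(1 − 75/500)·0.453·0.547/74 = 3.47969e-06
  stratum D: (4900/14300)²·(1 − 926/4900)·0.878·0.122/925 = 1.10272e-05
V̂(p̂_st) = 7.19894e-05; SE = √V̂ = 0.00848466

p̂_st ≈ 0.4924, SE ≈ 0.00848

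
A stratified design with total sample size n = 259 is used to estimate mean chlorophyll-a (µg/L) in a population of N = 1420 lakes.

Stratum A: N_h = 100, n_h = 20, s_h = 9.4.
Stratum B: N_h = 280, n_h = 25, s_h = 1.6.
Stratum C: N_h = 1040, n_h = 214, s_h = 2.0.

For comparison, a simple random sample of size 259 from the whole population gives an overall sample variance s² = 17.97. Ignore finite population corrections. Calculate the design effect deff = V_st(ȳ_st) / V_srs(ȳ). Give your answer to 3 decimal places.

V̂(ȳ_st) = Σ W_h² s_h²/n_h, with W_h = N_h/N and N = 1420:
  stratum A: (100/1420)²·9.4²/20 = 0.0219103
  stratum B: (280/1420)²·1.6²/25 = 0.00398143
  stratum C: (1040/1420)²·2.0²/214 = 0.0100262
V_st = 0.035918
V_srs = s²/n = 17.97/259 = 0.0693822
deff = V_st / V_srs = 0.035918/0.0693822 = 0.5177

deff ≈ 0.518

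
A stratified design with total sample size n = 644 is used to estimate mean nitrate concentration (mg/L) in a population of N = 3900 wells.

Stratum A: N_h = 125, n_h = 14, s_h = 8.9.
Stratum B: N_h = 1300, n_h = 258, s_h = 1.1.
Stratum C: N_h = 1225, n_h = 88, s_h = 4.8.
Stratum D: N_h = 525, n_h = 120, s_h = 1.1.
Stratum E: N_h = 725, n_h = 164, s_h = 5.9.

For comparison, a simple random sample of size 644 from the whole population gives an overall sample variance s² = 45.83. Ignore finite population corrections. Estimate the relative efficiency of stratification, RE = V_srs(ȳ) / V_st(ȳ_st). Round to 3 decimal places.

RE ≈ 1.793

V̂(ȳ_st) = Σ W_h² s_h²/n_h, with W_h = N_h/N and N = 3900:
  stratum A: (125/3900)²·8.9²/14 = 0.00581223
  stratum B: (1300/3900)²·1.1²/258 = 0.000521102
  stratum C: (1225/3900)²·4.8²/88 = 0.0258311
  stratum D: (525/3900)²·1.1²/120 = 0.000182723
  stratum E: (725/3900)²·5.9²/164 = 0.00733512
V_st = 0.0396823
V_srs = s²/n = 45.83/644 = 0.0711646
Relative efficiency = V_srs / V_st = 0.0711646/0.0396823 = 1.7934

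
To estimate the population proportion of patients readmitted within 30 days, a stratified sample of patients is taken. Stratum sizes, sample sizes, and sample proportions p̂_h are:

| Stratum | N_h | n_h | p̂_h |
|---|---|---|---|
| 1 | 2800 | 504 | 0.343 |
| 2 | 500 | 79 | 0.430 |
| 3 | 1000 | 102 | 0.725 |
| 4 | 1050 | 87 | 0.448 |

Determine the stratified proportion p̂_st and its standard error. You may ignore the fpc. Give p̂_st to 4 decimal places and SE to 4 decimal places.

N = 5350; stratum weights W_h = N_h/N.
p̂_st = Σ W_h p̂_h = (2800·0.343 + 500·0.430 + 1000·0.725 + 1050·0.448)/5350 = 0.44314
V̂(p̂_st) = Σ W_h² p̂_h(1−p̂_h)/(n_h−1):
  stratum 1: (2800/5350)²·0.343·0.657/503 = 0.000122716
  stratum 2: (500/5350)²·0.430·0.570/78 = 2.74461e-05
  stratum 3: (1000/5350)²·0.725·0.275/101 = 6.89671e-05
  stratum 4: (1050/5350)²·0.448·0.552/86 = 0.000110762
V̂(p̂_st) = 0.000329891; SE = √V̂ = 0.0181629

p̂_st ≈ 0.4431, SE ≈ 0.0182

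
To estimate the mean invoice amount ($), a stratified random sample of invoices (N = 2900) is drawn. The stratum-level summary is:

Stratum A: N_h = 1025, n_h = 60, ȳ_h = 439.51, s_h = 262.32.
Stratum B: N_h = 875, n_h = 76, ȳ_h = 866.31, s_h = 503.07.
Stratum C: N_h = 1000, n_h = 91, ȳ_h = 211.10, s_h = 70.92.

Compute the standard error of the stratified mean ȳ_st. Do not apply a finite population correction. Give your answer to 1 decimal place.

SE(ȳ_st) ≈ 21.3

V̂(ȳ_st) = Σ W_h² s_h²/n_h, with W_h = N_h/N and N = 2900:
  stratum A: (1025/2900)²·262.32²/60 = 143.273
  stratum B: (875/2900)²·503.07²/76 = 303.154
  stratum C: (1000/2900)²·70.92²/91 = 6.57204
V̂(ȳ_st) = 452.999
SE(ȳ_st) = √452.999 = 21.2838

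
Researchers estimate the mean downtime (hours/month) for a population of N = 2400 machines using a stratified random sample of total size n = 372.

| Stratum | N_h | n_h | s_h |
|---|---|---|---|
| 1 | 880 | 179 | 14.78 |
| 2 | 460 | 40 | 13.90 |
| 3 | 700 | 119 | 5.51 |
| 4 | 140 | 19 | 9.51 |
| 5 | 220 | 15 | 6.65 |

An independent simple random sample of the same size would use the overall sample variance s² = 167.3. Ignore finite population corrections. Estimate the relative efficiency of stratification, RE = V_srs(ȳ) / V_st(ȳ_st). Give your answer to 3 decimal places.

RE ≈ 1.113

V̂(ȳ_st) = Σ W_h² s_h²/n_h, with W_h = N_h/N and N = 2400:
  stratum 1: (880/2400)²·14.78²/179 = 0.164074
  stratum 2: (460/2400)²·13.90²/40 = 0.177445
  stratum 3: (700/2400)²·5.51²/119 = 0.0217035
  stratum 4: (140/2400)²·9.51²/19 = 0.0161972
  stratum 5: (220/2400)²·6.65²/15 = 0.0247728
V_st = 0.404192
V_srs = s²/n = 167.3/372 = 0.449731
Relative efficiency = V_srs / V_st = 0.449731/0.404192 = 1.1127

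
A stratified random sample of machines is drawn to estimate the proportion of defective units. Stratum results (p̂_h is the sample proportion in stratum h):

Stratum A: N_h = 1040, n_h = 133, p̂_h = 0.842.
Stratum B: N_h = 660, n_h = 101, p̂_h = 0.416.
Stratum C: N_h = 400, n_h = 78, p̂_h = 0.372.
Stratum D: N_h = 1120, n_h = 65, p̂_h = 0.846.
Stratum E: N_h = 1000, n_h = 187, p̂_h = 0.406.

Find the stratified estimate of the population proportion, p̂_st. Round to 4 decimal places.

N = 4220; stratum weights W_h = N_h/N.
p̂_st = Σ W_h p̂_h = (1040·0.842 + 660·0.416 + 400·0.372 + 1120·0.846 + 1000·0.406)/4220 = 0.62857

p̂_st ≈ 0.6286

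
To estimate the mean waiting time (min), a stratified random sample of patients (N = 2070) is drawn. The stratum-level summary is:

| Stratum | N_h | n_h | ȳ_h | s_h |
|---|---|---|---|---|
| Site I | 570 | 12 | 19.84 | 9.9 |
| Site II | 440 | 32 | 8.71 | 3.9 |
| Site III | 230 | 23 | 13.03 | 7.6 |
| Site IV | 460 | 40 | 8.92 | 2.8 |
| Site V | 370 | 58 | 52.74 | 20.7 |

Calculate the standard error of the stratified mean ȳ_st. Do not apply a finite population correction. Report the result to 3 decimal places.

V̂(ȳ_st) = Σ W_h² s_h²/n_h, with W_h = N_h/N and N = 2070:
  stratum Site I: (570/2070)²·9.9²/12 = 0.619296
  stratum Site II: (440/2070)²·3.9²/32 = 0.0214755
  stratum Site III: (230/2070)²·7.6²/23 = 0.0310038
  stratum Site IV: (460/2070)²·2.8²/40 = 0.00967901
  stratum Site V: (370/2070)²·20.7²/58 = 0.236034
V̂(ȳ_st) = 0.917489
SE(ȳ_st) = √0.917489 = 0.957856

SE(ȳ_st) ≈ 0.958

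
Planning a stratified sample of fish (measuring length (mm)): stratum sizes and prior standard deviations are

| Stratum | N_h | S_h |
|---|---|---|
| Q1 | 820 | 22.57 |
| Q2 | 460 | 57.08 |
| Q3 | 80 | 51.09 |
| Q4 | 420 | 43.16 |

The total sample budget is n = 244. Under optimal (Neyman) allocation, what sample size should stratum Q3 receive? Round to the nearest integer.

Neyman allocation: n_h = n · N_h S_h / Σ N_i S_i, with n = 244.
  stratum Q1: N_h·S_h = 820·22.57 = 18507.40
  stratum Q2: N_h·S_h = 460·57.08 = 26256.80
  stratum Q3: N_h·S_h = 80·51.09 = 4087.20
  stratum Q4: N_h·S_h = 420·43.16 = 18127.20
Σ N_h S_h = 66978.60
n for stratum Q3 = 244·4087.20/66978.60 = 14.889 → 15

15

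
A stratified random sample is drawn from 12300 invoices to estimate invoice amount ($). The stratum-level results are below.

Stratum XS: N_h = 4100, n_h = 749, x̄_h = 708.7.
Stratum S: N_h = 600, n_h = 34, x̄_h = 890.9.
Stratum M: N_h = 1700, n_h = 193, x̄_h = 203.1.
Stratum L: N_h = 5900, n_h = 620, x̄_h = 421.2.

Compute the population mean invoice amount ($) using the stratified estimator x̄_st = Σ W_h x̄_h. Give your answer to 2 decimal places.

x̄_st ≈ 509.80

N = Σ N_h = 12300. Stratum weights W_h = N_h/N.
x̄_st = (4100·708.7 + 600·890.9 + 1700·203.1 + 5900·421.2) / 12300 = 509.8016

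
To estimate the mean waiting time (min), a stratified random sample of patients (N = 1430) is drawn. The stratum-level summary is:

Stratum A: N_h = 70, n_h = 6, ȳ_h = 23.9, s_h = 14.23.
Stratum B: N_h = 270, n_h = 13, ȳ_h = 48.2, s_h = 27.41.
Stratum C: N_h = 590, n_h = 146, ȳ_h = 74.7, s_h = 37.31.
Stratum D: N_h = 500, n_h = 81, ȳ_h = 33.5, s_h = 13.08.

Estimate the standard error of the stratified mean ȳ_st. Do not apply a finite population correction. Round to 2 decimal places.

V̂(ȳ_st) = Σ W_h² s_h²/n_h, with W_h = N_h/N and N = 1430:
  stratum A: (70/1430)²·14.23²/6 = 0.0808691
  stratum B: (270/1430)²·27.41²/13 = 2.0603
  stratum C: (590/1430)²·37.31²/146 = 1.62304
  stratum D: (500/1430)²·13.08²/81 = 0.258225
V̂(ȳ_st) = 4.02243
SE(ȳ_st) = √4.02243 = 2.0056

SE(ȳ_st) ≈ 2.01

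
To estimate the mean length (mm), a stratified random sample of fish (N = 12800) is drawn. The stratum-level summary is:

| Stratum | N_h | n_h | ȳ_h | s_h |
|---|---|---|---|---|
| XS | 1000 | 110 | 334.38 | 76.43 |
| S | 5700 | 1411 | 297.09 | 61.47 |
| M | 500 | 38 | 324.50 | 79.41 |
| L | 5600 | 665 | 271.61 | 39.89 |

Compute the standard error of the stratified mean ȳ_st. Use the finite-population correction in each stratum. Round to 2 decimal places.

SE(ȳ_st) ≈ 1.15

V̂(ȳ_st) = Σ W_h² (1 − n_h/N_h) s_h²/n_h, with W_h = N_h/N and N = 12800:
  stratum XS: (1000/12800)²·(1 − 110/1000)·76.43²/110 = 0.288473
  stratum S: (5700/12800)²·(1 − 1411/5700)·61.47²/1411 = 0.399586
  stratum M: (500/12800)²·(1 − 38/500)·79.41²/38 = 0.233969
  stratum L: (5600/12800)²·(1 − 665/5600)·39.89²/665 = 0.40361
V̂(ȳ_st) = 1.32564
SE(ȳ_st) = √1.32564 = 1.15136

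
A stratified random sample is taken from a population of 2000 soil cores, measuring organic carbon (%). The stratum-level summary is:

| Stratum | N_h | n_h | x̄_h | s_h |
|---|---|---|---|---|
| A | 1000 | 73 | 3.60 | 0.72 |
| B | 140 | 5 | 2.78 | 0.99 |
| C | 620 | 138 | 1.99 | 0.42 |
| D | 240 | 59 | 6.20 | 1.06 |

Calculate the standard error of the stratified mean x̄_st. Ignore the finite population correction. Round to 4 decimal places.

SE(x̄_st) ≈ 0.0560

V̂(x̄_st) = Σ W_h² s_h²/n_h, with W_h = N_h/N and N = 2000:
  stratum A: (1000/2000)²·0.72²/73 = 0.00177534
  stratum B: (140/2000)²·0.99²/5 = 0.000960498
  stratum C: (620/2000)²·0.42²/138 = 0.000122841
  stratum D: (240/2000)²·1.06²/59 = 0.000274235
V̂(x̄_st) = 0.00313292
SE(x̄_st) = √0.00313292 = 0.0559725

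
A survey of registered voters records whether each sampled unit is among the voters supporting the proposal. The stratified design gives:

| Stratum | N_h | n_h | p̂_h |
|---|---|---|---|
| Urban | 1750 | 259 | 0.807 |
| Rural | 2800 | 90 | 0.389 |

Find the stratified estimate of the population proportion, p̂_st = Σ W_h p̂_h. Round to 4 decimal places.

N = 4550; stratum weights W_h = N_h/N.
p̂_st = Σ W_h p̂_h = (1750·0.807 + 2800·0.389)/4550 = 0.54977

p̂_st ≈ 0.5498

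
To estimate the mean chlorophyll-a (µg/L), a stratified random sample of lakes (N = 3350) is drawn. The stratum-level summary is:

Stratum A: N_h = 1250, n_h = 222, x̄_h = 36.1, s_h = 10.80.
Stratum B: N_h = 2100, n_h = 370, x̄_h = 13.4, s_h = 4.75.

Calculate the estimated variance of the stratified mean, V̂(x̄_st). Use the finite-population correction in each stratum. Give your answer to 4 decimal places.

V̂(x̄_st) = Σ W_h² (1 − n_h/N_h) s_h²/n_h, with W_h = N_h/N and N = 3350:
  stratum A: (1250/3350)²·(1 − 222/1250)·10.80²/222 = 0.06016
  stratum B: (2100/3350)²·(1 − 370/2100)·4.75²/370 = 0.0197406
V̂(x̄_st) = 0.0799007

V̂(x̄_st) ≈ 0.0799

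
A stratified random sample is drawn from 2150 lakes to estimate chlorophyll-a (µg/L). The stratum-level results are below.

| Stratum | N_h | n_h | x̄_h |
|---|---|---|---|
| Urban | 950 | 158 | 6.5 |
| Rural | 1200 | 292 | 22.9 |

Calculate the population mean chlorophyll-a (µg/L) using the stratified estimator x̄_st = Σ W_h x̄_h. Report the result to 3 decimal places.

x̄_st ≈ 15.653

N = Σ N_h = 2150. Stratum weights W_h = N_h/N.
x̄_st = (950·6.5 + 1200·22.9) / 2150 = 15.65349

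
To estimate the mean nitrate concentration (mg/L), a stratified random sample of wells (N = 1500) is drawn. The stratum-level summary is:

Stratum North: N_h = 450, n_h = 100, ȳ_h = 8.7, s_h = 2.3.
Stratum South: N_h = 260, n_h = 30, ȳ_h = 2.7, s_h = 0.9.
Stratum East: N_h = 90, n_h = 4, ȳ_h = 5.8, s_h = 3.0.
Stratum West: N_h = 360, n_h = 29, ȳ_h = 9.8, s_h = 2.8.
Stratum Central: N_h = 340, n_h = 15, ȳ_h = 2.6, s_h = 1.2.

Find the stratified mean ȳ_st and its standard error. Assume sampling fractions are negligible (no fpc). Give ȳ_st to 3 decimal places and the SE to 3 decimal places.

ȳ_st ≈ 6.367, SE ≈ 0.185

ȳ_st = Σ W_h ȳ_h = (450·8.7 + 260·2.7 + 90·5.8 + 360·9.8 + 340·2.6)/1500 = 6.36733
V̂(ȳ_st) = Σ W_h² s_h²/n_h, with W_h = N_h/N and N = 1500:
  stratum North: (450/1500)²·2.3²/100 = 0.004761
  stratum South: (260/1500)²·0.9²/30 = 0.0008112
  stratum East: (90/1500)²·3.0²/4 = 0.0081
  stratum West: (360/1500)²·2.8²/29 = 0.0155719
  stratum Central: (340/1500)²·1.2²/15 = 0.00493227
V̂(ȳ_st) = 0.0341763
SE(ȳ_st) = √0.0341763 = 0.184868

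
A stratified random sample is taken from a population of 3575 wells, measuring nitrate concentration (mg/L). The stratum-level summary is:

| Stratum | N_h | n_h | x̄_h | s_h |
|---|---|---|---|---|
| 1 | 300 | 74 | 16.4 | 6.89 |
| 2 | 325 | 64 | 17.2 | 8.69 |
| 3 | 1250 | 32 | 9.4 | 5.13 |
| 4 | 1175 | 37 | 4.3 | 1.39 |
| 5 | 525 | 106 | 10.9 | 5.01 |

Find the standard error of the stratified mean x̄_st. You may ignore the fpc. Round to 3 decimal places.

SE(x̄_st) ≈ 0.354

V̂(x̄_st) = Σ W_h² s_h²/n_h, with W_h = N_h/N and N = 3575:
  stratum 1: (300/3575)²·6.89²/74 = 0.00451749
  stratum 2: (325/3575)²·8.69²/64 = 0.00975156
  stratum 3: (1250/3575)²·5.13²/32 = 0.100543
  stratum 4: (1175/3575)²·1.39²/37 = 0.00564094
  stratum 5: (525/3575)²·5.01²/106 = 0.00510665
V̂(x̄_st) = 0.12556
SE(x̄_st) = √0.12556 = 0.354344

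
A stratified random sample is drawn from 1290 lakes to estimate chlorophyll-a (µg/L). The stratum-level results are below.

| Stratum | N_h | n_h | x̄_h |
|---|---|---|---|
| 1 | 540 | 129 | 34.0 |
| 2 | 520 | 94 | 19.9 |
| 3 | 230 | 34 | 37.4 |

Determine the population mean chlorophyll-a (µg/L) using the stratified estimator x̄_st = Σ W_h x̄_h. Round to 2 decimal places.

x̄_st ≈ 28.92

N = Σ N_h = 1290. Stratum weights W_h = N_h/N.
x̄_st = (540·34.0 + 520·19.9 + 230·37.4) / 1290 = 28.9225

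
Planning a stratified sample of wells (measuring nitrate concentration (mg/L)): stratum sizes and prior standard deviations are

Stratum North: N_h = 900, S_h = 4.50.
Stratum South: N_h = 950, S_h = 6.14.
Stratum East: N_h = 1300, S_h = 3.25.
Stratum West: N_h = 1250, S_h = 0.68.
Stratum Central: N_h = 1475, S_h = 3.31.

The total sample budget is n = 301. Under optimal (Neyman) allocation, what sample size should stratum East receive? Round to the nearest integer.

64

Neyman allocation: n_h = n · N_h S_h / Σ N_i S_i, with n = 301.
  stratum North: N_h·S_h = 900·4.50 = 4050.00
  stratum South: N_h·S_h = 950·6.14 = 5833.00
  stratum East: N_h·S_h = 1300·3.25 = 4225.00
  stratum West: N_h·S_h = 1250·0.68 = 850.00
  stratum Central: N_h·S_h = 1475·3.31 = 4882.25
Σ N_h S_h = 19840.25
n for stratum East = 301·4225.00/19840.25 = 64.098 → 64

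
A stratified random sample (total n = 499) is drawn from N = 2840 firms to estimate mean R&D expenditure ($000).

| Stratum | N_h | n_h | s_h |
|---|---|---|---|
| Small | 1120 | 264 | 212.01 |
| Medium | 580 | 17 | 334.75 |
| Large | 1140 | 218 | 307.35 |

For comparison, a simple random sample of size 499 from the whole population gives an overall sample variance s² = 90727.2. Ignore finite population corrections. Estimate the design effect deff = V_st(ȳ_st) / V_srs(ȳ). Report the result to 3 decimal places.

deff ≈ 2.042

V̂(ȳ_st) = Σ W_h² s_h²/n_h, with W_h = N_h/N and N = 2840:
  stratum Small: (1120/2840)²·212.01²/264 = 26.4794
  stratum Medium: (580/2840)²·334.75²/17 = 274.923
  stratum Large: (1140/2840)²·307.35²/218 = 69.8205
V_st = 371.223
V_srs = s²/n = 90727.2/499 = 181.818
deff = V_st / V_srs = 371.223/181.818 = 2.0417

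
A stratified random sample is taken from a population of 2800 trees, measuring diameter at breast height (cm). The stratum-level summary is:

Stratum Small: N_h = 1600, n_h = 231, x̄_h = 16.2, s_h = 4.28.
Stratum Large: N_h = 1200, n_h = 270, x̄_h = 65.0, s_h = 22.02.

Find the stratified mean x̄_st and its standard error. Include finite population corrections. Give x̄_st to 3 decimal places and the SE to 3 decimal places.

x̄_st ≈ 37.114, SE ≈ 0.527

x̄_st = Σ W_h x̄_h = (1600·16.2 + 1200·65.0)/2800 = 37.11429
V̂(x̄_st) = Σ W_h² (1 − n_h/N_h) s_h²/n_h, with W_h = N_h/N and N = 2800:
  stratum Small: (1600/2800)²·(1 − 231/1600)·4.28²/231 = 0.0221556
  stratum Large: (1200/2800)²·(1 − 270/1200)·22.02²/270 = 0.255634
V̂(x̄_st) = 0.27779
SE(x̄_st) = √0.27779 = 0.527058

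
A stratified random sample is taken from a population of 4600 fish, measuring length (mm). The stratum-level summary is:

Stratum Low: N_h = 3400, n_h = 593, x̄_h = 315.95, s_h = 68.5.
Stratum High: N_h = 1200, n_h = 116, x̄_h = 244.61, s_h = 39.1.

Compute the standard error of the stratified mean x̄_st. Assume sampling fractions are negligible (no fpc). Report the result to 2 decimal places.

SE(x̄_st) ≈ 2.28

V̂(x̄_st) = Σ W_h² s_h²/n_h, with W_h = N_h/N and N = 4600:
  stratum Low: (3400/4600)²·68.5²/593 = 4.32283
  stratum High: (1200/4600)²·39.1²/116 = 0.896897
V̂(x̄_st) = 5.21973
SE(x̄_st) = √5.21973 = 2.28467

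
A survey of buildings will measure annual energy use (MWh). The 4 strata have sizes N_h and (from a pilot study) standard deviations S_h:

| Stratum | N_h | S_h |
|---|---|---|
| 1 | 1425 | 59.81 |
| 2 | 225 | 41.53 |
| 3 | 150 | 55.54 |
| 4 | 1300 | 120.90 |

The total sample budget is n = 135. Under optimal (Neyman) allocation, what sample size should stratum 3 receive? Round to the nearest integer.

Neyman allocation: n_h = n · N_h S_h / Σ N_i S_i, with n = 135.
  stratum 1: N_h·S_h = 1425·59.81 = 85229.25
  stratum 2: N_h·S_h = 225·41.53 = 9344.25
  stratum 3: N_h·S_h = 150·55.54 = 8331.00
  stratum 4: N_h·S_h = 1300·120.90 = 157170.00
Σ N_h S_h = 260074.50
n for stratum 3 = 135·8331.00/260074.50 = 4.324 → 4

4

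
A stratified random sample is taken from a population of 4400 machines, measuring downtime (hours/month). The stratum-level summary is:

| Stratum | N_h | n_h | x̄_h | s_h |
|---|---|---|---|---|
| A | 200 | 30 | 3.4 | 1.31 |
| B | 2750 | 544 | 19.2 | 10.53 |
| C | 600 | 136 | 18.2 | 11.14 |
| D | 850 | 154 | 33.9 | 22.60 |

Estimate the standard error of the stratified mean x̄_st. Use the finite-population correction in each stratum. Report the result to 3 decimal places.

SE(x̄_st) ≈ 0.422

V̂(x̄_st) = Σ W_h² (1 − n_h/N_h) s_h²/n_h, with W_h = N_h/N and N = 4400:
  stratum A: (200/4400)²·(1 − 30/200)·1.31²/30 = 0.00010046
  stratum B: (2750/4400)²·(1 − 544/2750)·10.53²/544 = 0.0638691
  stratum C: (600/4400)²·(1 − 136/600)·11.14²/136 = 0.0131219
  stratum D: (850/4400)²·(1 − 154/850)·22.60²/154 = 0.101349
V̂(x̄_st) = 0.17844
SE(x̄_st) = √0.17844 = 0.422422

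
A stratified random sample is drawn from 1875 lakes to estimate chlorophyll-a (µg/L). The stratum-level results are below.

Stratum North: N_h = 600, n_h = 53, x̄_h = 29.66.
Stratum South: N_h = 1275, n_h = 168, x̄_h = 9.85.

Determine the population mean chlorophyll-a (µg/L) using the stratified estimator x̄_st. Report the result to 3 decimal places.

x̄_st ≈ 16.189

N = Σ N_h = 1875. Stratum weights W_h = N_h/N.
x̄_st = (600·29.66 + 1275·9.85) / 1875 = 16.18920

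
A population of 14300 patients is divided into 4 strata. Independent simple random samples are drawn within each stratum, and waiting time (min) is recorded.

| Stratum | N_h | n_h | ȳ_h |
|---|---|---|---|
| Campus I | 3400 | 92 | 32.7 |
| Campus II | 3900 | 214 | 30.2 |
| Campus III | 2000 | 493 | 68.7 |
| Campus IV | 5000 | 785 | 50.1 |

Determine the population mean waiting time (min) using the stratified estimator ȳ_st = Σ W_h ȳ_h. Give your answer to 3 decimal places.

N = Σ N_h = 14300. Stratum weights W_h = N_h/N.
ȳ_st = (3400·32.7 + 3900·30.2 + 2000·68.7 + 5000·50.1) / 14300 = 43.13706

ȳ_st ≈ 43.137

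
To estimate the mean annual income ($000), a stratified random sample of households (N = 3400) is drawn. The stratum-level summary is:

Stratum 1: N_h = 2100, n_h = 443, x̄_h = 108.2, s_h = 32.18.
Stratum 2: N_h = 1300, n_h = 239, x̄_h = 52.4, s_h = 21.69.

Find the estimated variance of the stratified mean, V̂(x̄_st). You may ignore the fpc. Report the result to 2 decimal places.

V̂(x̄_st) ≈ 1.18

V̂(x̄_st) = Σ W_h² s_h²/n_h, with W_h = N_h/N and N = 3400:
  stratum 1: (2100/3400)²·32.18²/443 = 0.891762
  stratum 2: (1300/3400)²·21.69²/239 = 0.287773
V̂(x̄_st) = 1.17954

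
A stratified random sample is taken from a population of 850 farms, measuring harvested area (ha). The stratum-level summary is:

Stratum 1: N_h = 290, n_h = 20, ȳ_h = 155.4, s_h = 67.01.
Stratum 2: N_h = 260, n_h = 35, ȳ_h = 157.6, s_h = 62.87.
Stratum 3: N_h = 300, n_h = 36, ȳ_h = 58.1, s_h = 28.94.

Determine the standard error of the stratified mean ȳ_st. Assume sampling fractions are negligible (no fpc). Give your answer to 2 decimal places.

V̂(ȳ_st) = Σ W_h² s_h²/n_h, with W_h = N_h/N and N = 850:
  stratum 1: (290/850)²·67.01²/20 = 26.1341
  stratum 2: (260/850)²·62.87²/35 = 10.5664
  stratum 3: (300/850)²·28.94²/36 = 2.89801
V̂(ȳ_st) = 39.5985
SE(ȳ_st) = √39.5985 = 6.29273

SE(ȳ_st) ≈ 6.29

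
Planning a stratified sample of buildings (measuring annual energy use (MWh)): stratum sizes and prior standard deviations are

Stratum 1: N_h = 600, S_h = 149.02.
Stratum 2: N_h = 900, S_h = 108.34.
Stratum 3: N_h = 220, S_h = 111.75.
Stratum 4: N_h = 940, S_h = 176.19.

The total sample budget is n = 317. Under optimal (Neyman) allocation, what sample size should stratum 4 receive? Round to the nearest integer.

Neyman allocation: n_h = n · N_h S_h / Σ N_i S_i, with n = 317.
  stratum 1: N_h·S_h = 600·149.02 = 89412.00
  stratum 2: N_h·S_h = 900·108.34 = 97506.00
  stratum 3: N_h·S_h = 220·111.75 = 24585.00
  stratum 4: N_h·S_h = 940·176.19 = 165618.60
Σ N_h S_h = 377121.60
n for stratum 4 = 317·165618.60/377121.60 = 139.215 → 139

139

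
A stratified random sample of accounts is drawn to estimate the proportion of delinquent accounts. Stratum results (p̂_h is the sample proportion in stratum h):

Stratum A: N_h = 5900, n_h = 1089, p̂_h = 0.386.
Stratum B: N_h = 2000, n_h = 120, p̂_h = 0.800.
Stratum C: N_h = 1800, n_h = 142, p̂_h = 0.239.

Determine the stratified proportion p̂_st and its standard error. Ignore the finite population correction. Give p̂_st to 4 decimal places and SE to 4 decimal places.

p̂_st ≈ 0.4441, SE ≈ 0.0135

N = 9700; stratum weights W_h = N_h/N.
p̂_st = Σ W_h p̂_h = (5900·0.386 + 2000·0.800 + 1800·0.239)/9700 = 0.44408
V̂(p̂_st) = Σ W_h² p̂_h(1−p̂_h)/(n_h−1):
  stratum A: (5900/9700)²·0.386·0.614/1088 = 8.05911e-05
  stratum B: (2000/9700)²·0.800·0.200/119 = 5.71596e-05
  stratum C: (1800/9700)²·0.239·0.761/141 = 4.44186e-05
V̂(p̂_st) = 0.000182169; SE = √V̂ = 0.013497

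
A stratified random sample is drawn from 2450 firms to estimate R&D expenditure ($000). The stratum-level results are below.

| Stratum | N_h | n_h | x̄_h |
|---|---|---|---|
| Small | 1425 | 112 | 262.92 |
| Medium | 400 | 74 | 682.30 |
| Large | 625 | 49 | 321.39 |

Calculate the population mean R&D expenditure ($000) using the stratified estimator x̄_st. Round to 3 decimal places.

N = Σ N_h = 2450. Stratum weights W_h = N_h/N.
x̄_st = (1425·262.92 + 400·682.30 + 625·321.39) / 2450 = 346.30602

x̄_st ≈ 346.306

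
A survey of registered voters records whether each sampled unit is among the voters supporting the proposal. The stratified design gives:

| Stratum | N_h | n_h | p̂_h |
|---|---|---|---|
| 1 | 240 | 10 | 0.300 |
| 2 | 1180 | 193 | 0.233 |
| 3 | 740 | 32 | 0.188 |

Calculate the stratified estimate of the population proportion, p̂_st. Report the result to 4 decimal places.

N = 2160; stratum weights W_h = N_h/N.
p̂_st = Σ W_h p̂_h = (240·0.300 + 1180·0.233 + 740·0.188)/2160 = 0.22503

p̂_st ≈ 0.2250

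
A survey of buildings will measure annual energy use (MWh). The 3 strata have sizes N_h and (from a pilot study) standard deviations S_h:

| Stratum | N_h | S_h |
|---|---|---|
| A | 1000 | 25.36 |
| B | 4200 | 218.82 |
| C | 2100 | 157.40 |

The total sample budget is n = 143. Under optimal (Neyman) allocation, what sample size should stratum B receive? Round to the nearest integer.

103

Neyman allocation: n_h = n · N_h S_h / Σ N_i S_i, with n = 143.
  stratum A: N_h·S_h = 1000·25.36 = 25360.00
  stratum B: N_h·S_h = 4200·218.82 = 919044.00
  stratum C: N_h·S_h = 2100·157.40 = 330540.00
Σ N_h S_h = 1274944.00
n for stratum B = 143·919044.00/1274944.00 = 103.082 → 103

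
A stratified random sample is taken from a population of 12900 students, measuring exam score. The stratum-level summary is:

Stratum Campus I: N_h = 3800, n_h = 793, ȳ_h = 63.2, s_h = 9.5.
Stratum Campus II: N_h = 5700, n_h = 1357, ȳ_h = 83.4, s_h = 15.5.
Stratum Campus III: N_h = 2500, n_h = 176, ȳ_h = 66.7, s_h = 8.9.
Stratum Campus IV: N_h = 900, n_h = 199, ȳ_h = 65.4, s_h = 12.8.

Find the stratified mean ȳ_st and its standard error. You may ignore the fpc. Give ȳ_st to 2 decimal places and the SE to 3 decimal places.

ȳ_st ≈ 72.96, SE ≈ 0.256

ȳ_st = Σ W_h ȳ_h = (3800·63.2 + 5700·83.4 + 2500·66.7 + 900·65.4)/12900 = 72.95736
V̂(ȳ_st) = Σ W_h² s_h²/n_h, with W_h = N_h/N and N = 12900:
  stratum Campus I: (3800/12900)²·9.5²/793 = 0.00987556
  stratum Campus II: (5700/12900)²·15.5²/1357 = 0.0345664
  stratum Campus III: (2500/12900)²·8.9²/176 = 0.0169032
  stratum Campus IV: (900/12900)²·12.8²/199 = 0.00400749
V̂(ȳ_st) = 0.0653526
SE(ȳ_st) = √0.0653526 = 0.255642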